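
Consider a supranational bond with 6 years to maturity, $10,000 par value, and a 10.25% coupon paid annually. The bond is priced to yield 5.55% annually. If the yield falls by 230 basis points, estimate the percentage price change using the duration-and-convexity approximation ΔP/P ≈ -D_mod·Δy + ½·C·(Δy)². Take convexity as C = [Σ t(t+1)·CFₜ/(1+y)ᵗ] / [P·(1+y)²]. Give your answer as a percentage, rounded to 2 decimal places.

With y = 0.0555:
  t   CF        PV=CF/(1+0.0555)^t    t·PV        t(t+1)·PV
  1     1,025.00       971.1037       971.1037       1,942.2075
  2     1,025.00       920.0414     1,840.0829       5,520.2487
  3     1,025.00       871.6641     2,614.9923      10,459.9690
  4     1,025.00       825.8305     3,303.3220      16,516.6099
  5     1,025.00       782.4069     3,912.0345      23,472.2073
  6    11,025.00     7,973.1360    47,838.8160     334,871.7122
  Σ                 12,344.1827    60,480.3514     392,782.9545
P = 12,344.1827; D_Mac = 4.89950 yrs; D_mod = 4.64188 yrs; C = 28.56103.
Duration effect: -4.64188 × (-0.023) = +0.106763
Convexity effect: 0.5 × 28.56103 × (-0.023)² = +0.0075544
ΔP/P ≈ +0.106763 + 0.0075544 = +0.114318 = +11.4318%.

+11.43%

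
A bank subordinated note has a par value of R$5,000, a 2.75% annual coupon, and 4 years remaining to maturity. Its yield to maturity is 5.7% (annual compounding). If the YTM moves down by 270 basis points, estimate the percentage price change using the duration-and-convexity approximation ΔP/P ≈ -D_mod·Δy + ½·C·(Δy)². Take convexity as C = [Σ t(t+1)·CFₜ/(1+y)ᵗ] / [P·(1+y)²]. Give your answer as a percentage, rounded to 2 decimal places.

With y = 0.057:
  t   CF        PV=CF/(1+0.057)^t    t·PV        t(t+1)·PV
  1       137.50       130.0851       130.0851         260.1703
  2       137.50       123.0701       246.1403         738.4209
  3       137.50       116.4334       349.3003       1,397.2013
  4     5,137.50     4,115.7775    16,463.1099      82,315.5494
  Σ                  4,485.3662    17,188.6357      84,711.3419
P = 4,485.3662; D_Mac = 3.83216 yrs; D_mod = 3.62551 yrs; C = 16.90416.
Duration effect: -3.62551 × (-0.027) = +0.097889
Convexity effect: 0.5 × 16.90416 × (-0.027)² = +0.0061616
ΔP/P ≈ +0.097889 + 0.0061616 = +0.104050 = +10.4050%.

+10.41%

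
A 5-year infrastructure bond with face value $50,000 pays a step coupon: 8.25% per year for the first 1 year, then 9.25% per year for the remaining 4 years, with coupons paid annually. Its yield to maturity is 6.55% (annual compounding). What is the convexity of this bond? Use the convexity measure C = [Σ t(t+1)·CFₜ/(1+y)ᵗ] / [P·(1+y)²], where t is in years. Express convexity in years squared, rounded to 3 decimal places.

With y = 0.0655:
  t   CF        PV=CF/(1+0.0655)^t    t·PV        t(t+1)·PV
  1     4,125.00     3,871.4219     3,871.4219       7,742.8437
  2     4,625.00     4,073.8481     8,147.6962      24,443.0885
  3     4,625.00     3,823.4144    11,470.2433      45,880.9732
  4     4,625.00     3,588.3758    14,353.5033      71,767.5163
  5    54,625.00    39,776.2814   198,881.4071   1,193,288.4428
  Σ                 55,133.3416   236,724.2717   1,343,122.8645
P = 55,133.3416.
Convexity = Σ t(t+1)·PV / [P·(1+y)²] = 1,343,122.8645 / (55,133.3416 × 1.135290) = 21.45826.

21.458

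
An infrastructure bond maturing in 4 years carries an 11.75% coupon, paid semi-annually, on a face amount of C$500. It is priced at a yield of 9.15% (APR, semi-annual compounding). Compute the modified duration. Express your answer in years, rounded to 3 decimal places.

3.190 years

Periodic yield y = 0.04575. First find Macaulay duration:
  t   CF        PV=CF/(1+0.04575)^t    t·PV
  1       29.375        28.0899        28.0899
  2       29.375        26.8610        53.7220
  3       29.375        25.6859        77.0576
  4       29.375        24.5622        98.2486
  5       29.375        23.4876       117.4380
  6       29.375        22.4600       134.7603
  7       29.375        21.4775       150.3422
  8      529.375       370.1182     2,960.9456
  Σ                    542.7422     3,620.6041
P = 542.7422; Macaulay duration = 3,620.6041 / 542.7422 = 6.67095 half-year periods = 3.33547 years.
Modified duration = D_Mac / (1 + y) = 3.33547 / 1.04575 = 3.18955 years.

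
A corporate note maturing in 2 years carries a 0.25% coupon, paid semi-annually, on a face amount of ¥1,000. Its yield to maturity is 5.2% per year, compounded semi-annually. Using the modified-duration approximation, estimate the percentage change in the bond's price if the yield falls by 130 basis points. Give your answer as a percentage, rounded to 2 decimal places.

+2.53%

Periodic yield y = 0.026. Modified duration first:
  t   CF        PV=CF/(1+0.026)^t    t·PV
  1         1.25         1.2183         1.2183
  2         1.25         1.1874         2.3749
  3         1.25         1.1574         3.4721
  4     1,001.25       903.5519     3,614.2075
  Σ                    907.1150     3,621.2728
P = 907.1150; D_Mac = 3.99208 half-year periods = 1.99604 yrs; D_mod = 1.99604/(1+0.026) = 1.94546 yrs.
ΔP/P ≈ -D_mod · Δy = -1.94546 × (-0.013) = +0.025291 = +2.5291%.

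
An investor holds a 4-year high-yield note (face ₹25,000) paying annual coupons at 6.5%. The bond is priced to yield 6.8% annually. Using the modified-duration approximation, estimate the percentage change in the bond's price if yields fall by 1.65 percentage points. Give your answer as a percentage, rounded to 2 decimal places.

+5.63%

Periodic yield y = 0.068. Modified duration first:
  t   CF        PV=CF/(1+0.068)^t    t·PV
  1     1,625.00     1,521.5356     1,521.5356
  2     1,625.00     1,424.6588     2,849.3176
  3     1,625.00     1,333.9502     4,001.8505
  4    26,625.00    20,464.6634    81,858.6536
  Σ                 24,744.8079    90,231.3572
P = 24,744.8079; D_Mac = 3.64648 yrs; D_mod = 3.64648/(1+0.068) = 3.41430 yrs.
ΔP/P ≈ -D_mod · Δy = -3.41430 × (-0.0165) = +0.056336 = +5.6336%.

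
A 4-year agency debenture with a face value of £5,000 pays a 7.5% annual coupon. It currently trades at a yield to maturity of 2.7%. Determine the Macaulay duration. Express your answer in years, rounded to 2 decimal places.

3.64 years

Periodic yield y = 0.027. Discount each cash flow and weight by its year:
  t   CF        PV=CF/(1+0.027)^t    t·PV
  1       375.00       365.1412       365.1412
  2       375.00       355.5416       711.0831
  3       375.00       346.1943     1,038.5830
  4     5,375.00     4,831.6637    19,326.6546
  Σ                  5,898.5407    21,441.4619
Price P = Σ PV = 5,898.5407.
Macaulay duration = Σ(t·PV) / P = 21,441.4619 / 5,898.5407 = 3.63505 years.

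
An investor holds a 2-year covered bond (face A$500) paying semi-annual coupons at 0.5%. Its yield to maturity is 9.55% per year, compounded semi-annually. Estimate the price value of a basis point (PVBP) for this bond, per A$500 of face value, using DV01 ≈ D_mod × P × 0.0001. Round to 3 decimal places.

Periodic yield y = 0.04775.
  t   CF        PV=CF/(1+0.04775)^t    t·PV
  1         1.25         1.1930         1.1930
  2         1.25         1.1387         2.2773
  3         1.25         1.0868         3.2603
  4       501.25       415.9333     1,663.7333
  Σ                    419.3518     1,670.4639
P = 419.3518; D_Mac = 3.98344 half-year periods = 1.99172 yrs; D_mod = 1.90095 yrs.
DV01 ≈ 1.90095 × 419.3518 × 0.0001 = 0.079717.

A$0.080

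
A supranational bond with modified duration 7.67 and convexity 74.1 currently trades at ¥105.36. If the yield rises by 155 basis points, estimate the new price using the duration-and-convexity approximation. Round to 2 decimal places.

Duration effect: -D_mod·Δy = -7.67 × (+0.0155) = -0.118885
Convexity effect: ½·C·(Δy)² = 0.5 × 74.1 × (0.0155)² = +0.0089012625
ΔP/P ≈ -0.118885 + 0.0089012625 = -0.1099837375
New price ≈ 105.36 × (1 - 0.1099837375) = 93.772113417.

¥93.77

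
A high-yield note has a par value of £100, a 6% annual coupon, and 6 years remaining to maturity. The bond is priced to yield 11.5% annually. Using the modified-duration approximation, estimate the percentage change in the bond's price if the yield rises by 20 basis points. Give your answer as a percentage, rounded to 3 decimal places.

Periodic yield y = 0.115. Modified duration first:
  t   CF        PV=CF/(1+0.115)^t    t·PV
  1         6.00         5.3812         5.3812
  2         6.00         4.8262         9.6523
  3         6.00         4.3284        12.9852
  4         6.00         3.8820        15.5279
  5         6.00         3.4816        17.4079
  6       106.00        55.1641       330.9847
  Σ                     77.0634       391.9391
P = 77.0634; D_Mac = 5.08593 yrs; D_mod = 5.08593/(1+0.115) = 4.56137 yrs.
ΔP/P ≈ -D_mod · Δy = -4.56137 × (+0.002) = -0.009123 = -0.9123%.

-0.912%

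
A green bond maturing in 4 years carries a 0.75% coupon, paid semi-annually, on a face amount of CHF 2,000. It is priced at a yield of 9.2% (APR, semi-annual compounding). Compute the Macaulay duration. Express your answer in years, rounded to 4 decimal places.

3.9363 years

Periodic yield y = 0.046. Discount each cash flow and weight by its period:
  t   CF        PV=CF/(1+0.046)^t    t·PV
  1         7.50         7.1702         7.1702
  2         7.50         6.8548        13.7097
  3         7.50         6.5534        19.6602
  4         7.50         6.2652        25.0608
  5         7.50         5.9897        29.9483
  6         7.50         5.7263        34.3576
  7         7.50         5.4744        38.3211
  8     2,007.50     1,400.8837    11,207.0695
  Σ                  1,444.9177    11,375.2973
Price P = Σ PV = 1,444.9177.
Macaulay duration = Σ(t·PV) / P = 11,375.2973 / 1,444.9177 = 7.87263 half-year periods.
In years: 7.87263 / 2 = 3.93631 years.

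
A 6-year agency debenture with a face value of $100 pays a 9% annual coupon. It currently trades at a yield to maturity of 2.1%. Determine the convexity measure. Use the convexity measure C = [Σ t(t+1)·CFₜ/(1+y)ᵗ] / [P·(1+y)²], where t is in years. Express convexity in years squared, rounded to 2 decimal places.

32.00

With y = 0.021:
  t   CF        PV=CF/(1+0.021)^t    t·PV        t(t+1)·PV
  1         9.00         8.8149         8.8149          17.6298
  2         9.00         8.6336        17.2672          51.8015
  3         9.00         8.4560        25.3680         101.4721
  4         9.00         8.2821        33.1283         165.6416
  5         9.00         8.1117        40.5587         243.3521
  6       109.00        96.2215       577.3289       4,041.3023
  Σ                    138.5198       702.4660       4,621.1993
P = 138.5198.
Convexity = Σ t(t+1)·PV / [P·(1+y)²] = 4,621.1993 / (138.5198 × 1.042441) = 32.00305.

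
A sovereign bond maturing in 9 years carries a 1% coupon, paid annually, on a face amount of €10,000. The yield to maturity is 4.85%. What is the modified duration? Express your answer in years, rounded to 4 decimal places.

Periodic yield y = 0.0485. First find Macaulay duration:
  t   CF        PV=CF/(1+0.0485)^t    t·PV
  1       100.00        95.3743        95.3743
  2       100.00        90.9627       181.9253
  3       100.00        86.7550       260.2651
  4       100.00        82.7420       330.9682
  5       100.00        78.9147       394.5734
  6       100.00        75.2644       451.5862
  7       100.00        71.7829       502.4802
  8       100.00        68.4625       547.6997
  9    10,100.00     6,594.8582    59,353.7236
  Σ                  7,245.1167    62,118.5961
P = 7,245.1167; Macaulay duration = 62,118.5961 / 7,245.1167 = 8.57386 years.
Modified duration = D_Mac / (1 + y) = 8.57386 / 1.0485 = 8.17726 years.

8.1773 years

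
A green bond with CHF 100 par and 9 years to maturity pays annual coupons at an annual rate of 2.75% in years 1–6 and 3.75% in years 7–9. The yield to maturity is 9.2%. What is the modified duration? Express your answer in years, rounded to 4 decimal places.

Periodic yield y = 0.092. First find Macaulay duration:
  t   CF        PV=CF/(1+0.092)^t    t·PV
  1         2.75         2.5183         2.5183
  2         2.75         2.3061         4.6123
  3         2.75         2.1119         6.3356
  4         2.75         1.9339         7.7357
  5         2.75         1.7710         8.8550
  6         2.75         1.6218         9.7308
  7         3.75         2.0252        14.1766
  8         3.75         1.8546        14.8368
  9       103.75        46.9877       422.8895
  Σ                     63.1306       491.6906
P = 63.1306; Macaulay duration = 491.6906 / 63.1306 = 7.78847 years.
Modified duration = D_Mac / (1 + y) = 7.78847 / 1.092 = 7.13230 years.

7.1323 years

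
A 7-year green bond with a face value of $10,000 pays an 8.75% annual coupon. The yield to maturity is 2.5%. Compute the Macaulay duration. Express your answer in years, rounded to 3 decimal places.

5.768 years

Periodic yield y = 0.025. Discount each cash flow and weight by its year:
  t   CF        PV=CF/(1+0.025)^t    t·PV
  1       875.00       853.6585       853.6585
  2       875.00       832.8376     1,665.6752
  3       875.00       812.5245     2,437.5735
  4       875.00       792.7068     3,170.8273
  5       875.00       773.3725     3,866.8625
  6       875.00       754.5098     4,527.0585
  7    10,875.00     9,148.7594    64,041.3160
  Σ                 13,968.3691    80,562.9715
Price P = Σ PV = 13,968.3691.
Macaulay duration = Σ(t·PV) / P = 80,562.9715 / 13,968.3691 = 5.76753 years.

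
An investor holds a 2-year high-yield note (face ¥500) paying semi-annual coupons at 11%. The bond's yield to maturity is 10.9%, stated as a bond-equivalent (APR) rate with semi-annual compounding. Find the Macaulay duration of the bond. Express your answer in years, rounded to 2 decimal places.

Periodic yield y = 0.0545. Discount each cash flow and weight by its period:
  t   CF        PV=CF/(1+0.0545)^t    t·PV
  1        27.50        26.0787        26.0787
  2        27.50        24.7309        49.4618
  3        27.50        23.4527        70.3581
  4       527.50       426.6150     1,706.4600
  Σ                    500.8773     1,852.3586
Price P = Σ PV = 500.8773.
Macaulay duration = Σ(t·PV) / P = 1,852.3586 / 500.8773 = 3.69823 half-year periods.
In years: 3.69823 / 2 = 1.84911 years.

1.85 years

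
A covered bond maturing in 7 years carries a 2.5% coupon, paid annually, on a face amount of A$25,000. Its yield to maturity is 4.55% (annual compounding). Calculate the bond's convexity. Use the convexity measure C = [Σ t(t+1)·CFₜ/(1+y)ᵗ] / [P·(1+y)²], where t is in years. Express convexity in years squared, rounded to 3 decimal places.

46.094

With y = 0.0455:
  t   CF        PV=CF/(1+0.0455)^t    t·PV        t(t+1)·PV
  1       625.00       597.8001       597.8001       1,195.6002
  2       625.00       571.7839     1,143.5679       3,430.7036
  3       625.00       546.9000     1,640.6999       6,562.7997
  4       625.00       523.0990     2,092.3959      10,461.9795
  5       625.00       500.3338     2,501.6689      15,010.0136
  6       625.00       478.5593     2,871.3560      20,099.4922
  7    25,625.00    18,767.0328   131,369.2299   1,050,953.8391
  Σ                 21,985.5089   142,216.7186   1,107,714.4279
P = 21,985.5089.
Convexity = Σ t(t+1)·PV / [P·(1+y)²] = 1,107,714.4279 / (21,985.5089 × 1.093070) = 46.09387.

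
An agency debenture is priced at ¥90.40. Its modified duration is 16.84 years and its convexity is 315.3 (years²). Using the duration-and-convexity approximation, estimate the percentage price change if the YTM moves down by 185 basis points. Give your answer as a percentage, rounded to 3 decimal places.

+36.550%

Duration effect: -D_mod·Δy = -16.84 × (-0.0185) = +0.311540
Convexity effect: ½·C·(Δy)² = 0.5 × 315.3 × (-0.0185)² = +0.0539557125
ΔP/P ≈ +0.311540 + 0.0539557125 = +0.3654957125
= +36.54957125%.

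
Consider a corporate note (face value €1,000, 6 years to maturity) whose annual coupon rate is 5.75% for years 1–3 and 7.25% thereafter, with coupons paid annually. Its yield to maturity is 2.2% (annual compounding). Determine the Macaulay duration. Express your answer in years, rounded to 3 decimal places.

Periodic yield y = 0.022. Discount each cash flow and weight by its year:
  t   CF        PV=CF/(1+0.022)^t    t·PV
  1        57.50        56.2622        56.2622
  2        57.50        55.0511       110.1022
  3        57.50        53.8661       161.5982
  4        72.50        66.4560       265.8241
  5        72.50        65.0255       325.1274
  6     1,072.50       941.2217     5,647.3301
  Σ                  1,237.8826     6,566.2442
Price P = Σ PV = 1,237.8826.
Macaulay duration = Σ(t·PV) / P = 6,566.2442 / 1,237.8826 = 5.30442 years.

5.304 years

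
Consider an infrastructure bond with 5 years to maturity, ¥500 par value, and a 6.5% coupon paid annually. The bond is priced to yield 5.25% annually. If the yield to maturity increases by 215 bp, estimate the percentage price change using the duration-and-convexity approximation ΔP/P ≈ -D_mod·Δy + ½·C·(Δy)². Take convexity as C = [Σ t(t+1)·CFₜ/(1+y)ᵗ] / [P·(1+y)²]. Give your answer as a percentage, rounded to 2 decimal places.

With y = 0.0525:
  t   CF        PV=CF/(1+0.0525)^t    t·PV        t(t+1)·PV
  1        32.50        30.8789        30.8789          61.7577
  2        32.50        29.3386        58.6772         176.0315
  3        32.50        27.8751        83.6254         334.5017
  4        32.50        26.4847       105.9388         529.6939
  5       532.50       412.2960     2,061.4798      12,368.8791
  Σ                    526.8732     2,340.6001      13,470.8639
P = 526.8732; D_Mac = 4.44243 yrs; D_mod = 4.22084 yrs; C = 23.08049.
Duration effect: -4.22084 × (+0.0215) = -0.090748
Convexity effect: 0.5 × 23.08049 × (0.0215)² = +0.0053345
ΔP/P ≈ -0.090748 + 0.0053345 = -0.085414 = -8.5414%.

-8.54%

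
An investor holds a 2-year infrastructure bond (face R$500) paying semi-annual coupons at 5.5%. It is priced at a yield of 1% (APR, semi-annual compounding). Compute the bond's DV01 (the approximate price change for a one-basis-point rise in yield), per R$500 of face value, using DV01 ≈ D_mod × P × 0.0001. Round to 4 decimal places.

Periodic yield y = 0.005.
  t   CF        PV=CF/(1+0.005)^t    t·PV
  1        13.75        13.6816        13.6816
  2        13.75        13.6135        27.2270
  3        13.75        13.5458        40.6374
  4       513.75       503.6022     2,014.4087
  Σ                    544.4431     2,095.9547
P = 544.4431; D_Mac = 3.84972 half-year periods = 1.92486 yrs; D_mod = 1.91528 yrs.
DV01 ≈ 1.91528 × 544.4431 × 0.0001 = 0.104276.

R$0.1043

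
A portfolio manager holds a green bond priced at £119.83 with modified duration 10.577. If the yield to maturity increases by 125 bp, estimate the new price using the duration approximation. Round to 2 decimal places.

£103.99

Duration approximation: ΔP/P ≈ -D_mod · Δy = -10.577 × (+0.0125) = -0.1322125.
New price ≈ 119.83 × (1 - 0.1322125) = 103.986976125.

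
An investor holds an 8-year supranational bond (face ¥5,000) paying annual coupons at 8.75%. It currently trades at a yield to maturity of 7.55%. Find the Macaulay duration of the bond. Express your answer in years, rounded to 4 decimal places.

6.1454 years

Periodic yield y = 0.0755. Discount each cash flow and weight by its year:
  t   CF        PV=CF/(1+0.0755)^t    t·PV
  1       437.50       406.7875       406.7875
  2       437.50       378.2311       756.4622
  3       437.50       351.6793     1,055.0379
  4       437.50       326.9915     1,307.9658
  5       437.50       304.0367     1,520.1834
  6       437.50       282.6933     1,696.1600
  7       437.50       262.8483     1,839.9380
  8     5,437.50     3,037.4977    24,299.9813
  Σ                  5,350.7654    32,882.5162
Price P = Σ PV = 5,350.7654.
Macaulay duration = Σ(t·PV) / P = 32,882.5162 / 5,350.7654 = 6.14539 years.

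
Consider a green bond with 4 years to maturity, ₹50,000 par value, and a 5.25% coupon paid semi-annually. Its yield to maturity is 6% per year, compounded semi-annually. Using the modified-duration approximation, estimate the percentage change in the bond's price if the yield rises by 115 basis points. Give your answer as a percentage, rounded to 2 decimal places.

-4.08%

Periodic yield y = 0.03. Modified duration first:
  t   CF        PV=CF/(1+0.03)^t    t·PV
  1     1,312.50     1,274.2718     1,274.2718
  2     1,312.50     1,237.1571     2,474.3143
  3     1,312.50     1,201.1234     3,603.3703
  4     1,312.50     1,166.1393     4,664.5570
  5     1,312.50     1,132.1740     5,660.8701
  6     1,312.50     1,099.1981     6,595.1885
  7     1,312.50     1,067.1826     7,470.2783
  8    51,312.50    40,506.5613   324,052.4907
  Σ                 48,683.8077   355,795.3410
P = 48,683.8077; D_Mac = 7.30829 half-year periods = 3.65414 yrs; D_mod = 3.65414/(1+0.03) = 3.54771 yrs.
ΔP/P ≈ -D_mod · Δy = -3.54771 × (+0.0115) = -0.040799 = -4.0799%.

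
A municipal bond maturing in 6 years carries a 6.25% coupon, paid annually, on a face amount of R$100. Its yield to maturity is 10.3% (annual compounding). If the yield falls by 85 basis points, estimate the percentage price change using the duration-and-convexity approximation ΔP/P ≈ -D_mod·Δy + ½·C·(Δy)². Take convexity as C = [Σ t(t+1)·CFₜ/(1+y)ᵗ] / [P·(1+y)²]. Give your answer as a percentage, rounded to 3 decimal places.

+4.022%

With y = 0.103:
  t   CF        PV=CF/(1+0.103)^t    t·PV        t(t+1)·PV
  1         6.25         5.6664         5.6664          11.3327
  2         6.25         5.1372        10.2745          30.8234
  3         6.25         4.6575        13.9725          55.8901
  4         6.25         4.2226        16.8903          84.4516
  5         6.25         3.8283        19.1413         114.8481
  6       106.25        59.0032       354.0194       2,478.1361
  Σ                     82.5152       419.9645       2,775.4820
P = 82.5152; D_Mac = 5.08954 yrs; D_mod = 4.61427 yrs; C = 27.64735.
Duration effect: -4.61427 × (-0.0085) = +0.039221
Convexity effect: 0.5 × 27.64735 × (-0.0085)² = +0.0009988
ΔP/P ≈ +0.039221 + 0.0009988 = +0.040220 = +4.0220%.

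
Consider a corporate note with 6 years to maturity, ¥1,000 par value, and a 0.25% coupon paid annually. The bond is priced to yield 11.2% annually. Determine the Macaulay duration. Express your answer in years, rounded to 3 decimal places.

5.945 years

Periodic yield y = 0.112. Discount each cash flow and weight by its year:
  t   CF        PV=CF/(1+0.112)^t    t·PV
  1         2.50         2.2482         2.2482
  2         2.50         2.0218         4.0435
  3         2.50         1.8181         5.4544
  4         2.50         1.6350         6.5400
  5         2.50         1.4703         7.3517
  6     1,002.50       530.2195     3,181.3167
  Σ                    539.4129     3,206.9546
Price P = Σ PV = 539.4129.
Macaulay duration = Σ(t·PV) / P = 3,206.9546 / 539.4129 = 5.94527 years.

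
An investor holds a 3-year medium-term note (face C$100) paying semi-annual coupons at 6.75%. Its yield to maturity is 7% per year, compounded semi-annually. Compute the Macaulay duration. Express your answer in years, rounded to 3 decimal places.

2.765 years

Periodic yield y = 0.035. Discount each cash flow and weight by its period:
  t   CF        PV=CF/(1+0.035)^t    t·PV
  1        3.375         3.2609         3.2609
  2        3.375         3.1506         6.3012
  3        3.375         3.0441         9.1322
  4        3.375         2.9411        11.7645
  5        3.375         2.8417        14.2083
  6      103.375        84.0956       504.5738
  Σ                     99.3339       549.2408
Price P = Σ PV = 99.3339.
Macaulay duration = Σ(t·PV) / P = 549.2408 / 99.3339 = 5.52924 half-year periods.
In years: 5.52924 / 2 = 2.76462 years.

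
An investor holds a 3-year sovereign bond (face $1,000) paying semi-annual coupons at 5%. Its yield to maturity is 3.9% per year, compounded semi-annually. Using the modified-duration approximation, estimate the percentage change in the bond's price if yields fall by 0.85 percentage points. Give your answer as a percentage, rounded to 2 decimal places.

+2.36%

Periodic yield y = 0.0195. Modified duration first:
  t   CF        PV=CF/(1+0.0195)^t    t·PV
  1        25.00        24.5218        24.5218
  2        25.00        24.0528        48.1056
  3        25.00        23.5927        70.7782
  4        25.00        23.1415        92.5659
  5        25.00        22.6989       113.4943
  6     1,025.00       912.8522     5,477.1134
  Σ                  1,030.8599     5,826.5792
P = 1,030.8599; D_Mac = 5.65215 half-year periods = 2.82608 yrs; D_mod = 2.82608/(1+0.0195) = 2.77202 yrs.
ΔP/P ≈ -D_mod · Δy = -2.77202 × (-0.0085) = +0.023562 = +2.3562%.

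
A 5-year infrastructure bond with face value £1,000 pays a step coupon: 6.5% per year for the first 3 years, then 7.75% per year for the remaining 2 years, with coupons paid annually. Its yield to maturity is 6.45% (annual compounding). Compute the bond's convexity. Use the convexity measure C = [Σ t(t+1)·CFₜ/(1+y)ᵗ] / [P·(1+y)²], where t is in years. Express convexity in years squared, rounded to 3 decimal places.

With y = 0.0645:
  t   CF        PV=CF/(1+0.0645)^t    t·PV        t(t+1)·PV
  1        65.00        61.0615        61.0615         122.1231
  2        65.00        57.3617       114.7234         344.1702
  3        65.00        53.8861       161.6582         646.6326
  4        77.50        60.3558       241.4232       1,207.1161
  5     1,077.50       788.2953     3,941.4766      23,648.8597
  Σ                  1,020.9604     4,520.3429      25,968.9017
P = 1,020.9604.
Convexity = Σ t(t+1)·PV / [P·(1+y)²] = 25,968.9017 / (1,020.9604 × 1.133160) = 22.44674.

22.447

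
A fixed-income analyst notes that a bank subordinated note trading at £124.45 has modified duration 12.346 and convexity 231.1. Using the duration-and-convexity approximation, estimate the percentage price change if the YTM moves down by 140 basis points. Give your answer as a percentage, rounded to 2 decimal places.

+19.55%

Duration effect: -D_mod·Δy = -12.346 × (-0.014) = +0.172844
Convexity effect: ½·C·(Δy)² = 0.5 × 231.1 × (-0.014)² = +0.0226478
ΔP/P ≈ +0.172844 + 0.0226478 = +0.1954918
= +19.54918%.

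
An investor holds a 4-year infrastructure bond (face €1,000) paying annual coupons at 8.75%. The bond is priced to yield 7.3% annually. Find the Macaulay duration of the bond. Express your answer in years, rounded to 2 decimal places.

Periodic yield y = 0.073. Discount each cash flow and weight by its year:
  t   CF        PV=CF/(1+0.073)^t    t·PV
  1        87.50        81.5471        81.5471
  2        87.50        75.9991       151.9983
  3        87.50        70.8286       212.4859
  4     1,087.50       820.4089     3,281.6357
  Σ                  1,048.7838     3,727.6669
Price P = Σ PV = 1,048.7838.
Macaulay duration = Σ(t·PV) / P = 3,727.6669 / 1,048.7838 = 3.55428 years.

3.55 years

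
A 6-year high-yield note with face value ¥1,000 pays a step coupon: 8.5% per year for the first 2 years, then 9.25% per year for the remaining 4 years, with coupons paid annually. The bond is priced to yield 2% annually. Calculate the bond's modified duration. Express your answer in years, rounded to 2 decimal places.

Periodic yield y = 0.02. First find Macaulay duration:
  t   CF        PV=CF/(1+0.02)^t    t·PV
  1        85.00        83.3333        83.3333
  2        85.00        81.6993       163.3987
  3        92.50        87.1648       261.4944
  4        92.50        85.4557       341.8228
  5        92.50        83.7801       418.9005
  6     1,092.50       970.1087     5,820.6524
  Σ                  1,391.5420     7,089.6022
P = 1,391.5420; Macaulay duration = 7,089.6022 / 1,391.5420 = 5.09478 years.
Modified duration = D_Mac / (1 + y) = 5.09478 / 1.02 = 4.99488 years.

4.99 years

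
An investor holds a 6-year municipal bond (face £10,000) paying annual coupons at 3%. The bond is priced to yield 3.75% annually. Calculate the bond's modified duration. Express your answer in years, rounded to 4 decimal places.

Periodic yield y = 0.0375. First find Macaulay duration:
  t   CF        PV=CF/(1+0.0375)^t    t·PV
  1       300.00       289.1566       289.1566
  2       300.00       278.7052       557.4104
  3       300.00       268.6315       805.8945
  4       300.00       258.9219     1,035.6877
  5       300.00       249.5633     1,247.8165
  6    10,300.00     8,258.6411    49,551.8465
  Σ                  9,603.6196    53,487.8122
P = 9,603.6196; Macaulay duration = 53,487.8122 / 9,603.6196 = 5.56955 years.
Modified duration = D_Mac / (1 + y) = 5.56955 / 1.0375 = 5.36824 years.

5.3682 years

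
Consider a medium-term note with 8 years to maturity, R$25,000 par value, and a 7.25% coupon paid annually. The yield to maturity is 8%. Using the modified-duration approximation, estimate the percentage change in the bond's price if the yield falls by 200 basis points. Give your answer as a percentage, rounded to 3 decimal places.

+11.669%

Periodic yield y = 0.08. Modified duration first:
  t   CF        PV=CF/(1+0.08)^t    t·PV
  1     1,812.50     1,678.2407     1,678.2407
  2     1,812.50     1,553.9266     3,107.8532
  3     1,812.50     1,438.8209     4,316.4628
  4     1,812.50     1,332.2416     5,328.9664
  5     1,812.50     1,233.5570     6,167.7852
  6     1,812.50     1,142.1824     6,853.0947
  7     1,812.50     1,057.5763     7,403.0344
  8    26,812.50    14,485.9595   115,887.6757
  Σ                 23,922.5052   150,743.1132
P = 23,922.5052; D_Mac = 6.30131 yrs; D_mod = 6.30131/(1+0.08) = 5.83455 yrs.
ΔP/P ≈ -D_mod · Δy = -5.83455 × (-0.02) = +0.116691 = +11.6691%.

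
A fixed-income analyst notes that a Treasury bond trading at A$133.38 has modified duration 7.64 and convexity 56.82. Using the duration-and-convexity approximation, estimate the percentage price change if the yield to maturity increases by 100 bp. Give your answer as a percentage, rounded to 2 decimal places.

-7.36%

Duration effect: -D_mod·Δy = -7.64 × (+0.01) = -0.076400
Convexity effect: ½·C·(Δy)² = 0.5 × 56.82 × (0.01)² = +0.0028410
ΔP/P ≈ -0.076400 + 0.0028410 = -0.073559
= -7.3559%.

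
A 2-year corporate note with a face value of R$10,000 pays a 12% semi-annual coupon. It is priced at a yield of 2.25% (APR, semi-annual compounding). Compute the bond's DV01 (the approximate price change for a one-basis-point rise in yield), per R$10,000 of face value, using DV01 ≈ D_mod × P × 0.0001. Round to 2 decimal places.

R$2.18

Periodic yield y = 0.01125.
  t   CF        PV=CF/(1+0.01125)^t    t·PV
  1       600.00       593.3251       593.3251
  2       600.00       586.7244     1,173.4489
  3       600.00       580.1972     1,740.5917
  4    10,600.00    10,136.1196    40,544.4784
  Σ                 11,896.3664    44,051.8441
P = 11,896.3664; D_Mac = 3.70297 half-year periods = 1.85148 yrs; D_mod = 1.83089 yrs.
DV01 ≈ 1.83089 × 11,896.3664 × 0.0001 = 2.178089.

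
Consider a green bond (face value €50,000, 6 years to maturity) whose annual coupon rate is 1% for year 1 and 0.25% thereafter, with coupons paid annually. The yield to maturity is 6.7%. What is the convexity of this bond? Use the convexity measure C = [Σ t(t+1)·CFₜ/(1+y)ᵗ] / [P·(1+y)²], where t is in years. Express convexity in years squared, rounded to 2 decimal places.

With y = 0.067:
  t   CF        PV=CF/(1+0.067)^t    t·PV        t(t+1)·PV
  1       500.00       468.6036       468.6036         937.2071
  2       125.00       109.7946       219.5893         658.7679
  3       125.00       102.9003       308.7010       1,234.8039
  4       125.00        96.4389       385.7557       1,928.7784
  5       125.00        90.3832       451.9162       2,711.4973
  6    50,125.00    33,967.8351   203,807.0109   1,426,649.0761
  Σ                 34,835.9558   205,641.5766   1,434,120.1307
P = 34,835.9558.
Convexity = Σ t(t+1)·PV / [P·(1+y)²] = 1,434,120.1307 / (34,835.9558 × 1.138489) = 36.16004.

36.16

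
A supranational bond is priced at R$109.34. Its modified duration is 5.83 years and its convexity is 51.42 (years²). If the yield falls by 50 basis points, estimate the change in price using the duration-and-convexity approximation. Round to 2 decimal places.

Duration effect: -D_mod·Δy = -5.83 × (-0.005) = +0.029150
Convexity effect: ½·C·(Δy)² = 0.5 × 51.42 × (-0.005)² = +0.00064275
ΔP/P ≈ +0.029150 + 0.00064275 = +0.02979275
ΔP ≈ 109.34 × (+0.02979275) = +3.257539285.

+R$3.26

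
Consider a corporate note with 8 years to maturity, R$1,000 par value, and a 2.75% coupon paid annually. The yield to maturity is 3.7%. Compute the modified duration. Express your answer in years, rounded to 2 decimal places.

Periodic yield y = 0.037. First find Macaulay duration:
  t   CF        PV=CF/(1+0.037)^t    t·PV
  1        27.50        26.5188        26.5188
  2        27.50        25.5726        51.1452
  3        27.50        24.6602        73.9806
  4        27.50        23.7803        95.1213
  5        27.50        22.9318       114.6592
  6        27.50        22.1136       132.6818
  7        27.50        21.3246       149.2724
  8     1,027.50       768.3371     6,146.6965
  Σ                    935.2391     6,790.0757
P = 935.2391; Macaulay duration = 6,790.0757 / 935.2391 = 7.26026 years.
Modified duration = D_Mac / (1 + y) = 7.26026 / 1.037 = 7.00121 years.

7.00 years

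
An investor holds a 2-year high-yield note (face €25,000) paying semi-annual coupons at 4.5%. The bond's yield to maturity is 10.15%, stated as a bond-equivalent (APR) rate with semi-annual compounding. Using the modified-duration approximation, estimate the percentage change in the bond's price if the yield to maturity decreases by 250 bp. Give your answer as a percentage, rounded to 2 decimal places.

Periodic yield y = 0.05075. Modified duration first:
  t   CF        PV=CF/(1+0.05075)^t    t·PV
  1       562.50       535.3319       535.3319
  2       562.50       509.4760     1,018.9520
  3       562.50       484.8689     1,454.6067
  4    25,562.50    20,970.3525    83,881.4100
  Σ                 22,500.0293    86,890.3006
P = 22,500.0293; D_Mac = 3.86179 half-year periods = 1.93089 yrs; D_mod = 1.93089/(1+0.05075) = 1.83763 yrs.
ΔP/P ≈ -D_mod · Δy = -1.83763 × (-0.025) = +0.045941 = +4.5941%.

+4.59%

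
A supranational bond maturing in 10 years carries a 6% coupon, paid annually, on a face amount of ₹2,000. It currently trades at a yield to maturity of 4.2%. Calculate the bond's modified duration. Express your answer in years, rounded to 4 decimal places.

7.6421 years

Periodic yield y = 0.042. First find Macaulay duration:
  t   CF        PV=CF/(1+0.042)^t    t·PV
  1       120.00       115.1631       115.1631
  2       120.00       110.5213       221.0425
  3       120.00       106.0665       318.1994
  4       120.00       101.7912       407.1649
  5       120.00        97.6883       488.4416
  6       120.00        93.7508       562.5047
  7       120.00        89.9720       629.8038
  8       120.00        86.3455       690.7637
  9       120.00        82.8651       745.7861
  10    2,120.00     1,404.9429    14,049.4289
  Σ                  2,289.1066    18,228.2988
P = 2,289.1066; Macaulay duration = 18,228.2988 / 2,289.1066 = 7.96306 years.
Modified duration = D_Mac / (1 + y) = 7.96306 / 1.042 = 7.64209 years.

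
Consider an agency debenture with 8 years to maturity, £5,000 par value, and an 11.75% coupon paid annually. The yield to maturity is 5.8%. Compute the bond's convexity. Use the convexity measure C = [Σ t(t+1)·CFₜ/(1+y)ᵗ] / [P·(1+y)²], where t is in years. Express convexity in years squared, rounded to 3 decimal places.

With y = 0.058:
  t   CF        PV=CF/(1+0.058)^t    t·PV        t(t+1)·PV
  1       587.50       555.2930       555.2930       1,110.5860
  2       587.50       524.8516     1,049.7032       3,149.1097
  3       587.50       496.0790     1,488.2371       5,952.9483
  4       587.50       468.8838     1,875.5351       9,377.6754
  5       587.50       443.1794     2,215.8968      13,295.3810
  6       587.50       418.8841     2,513.3045      17,593.1318
  7       587.50       395.9207     2,771.4448      22,171.5586
  8     5,587.50     3,559.0345    28,472.2758     256,250.4820
  Σ                  6,862.1260    40,941.6904     328,900.8728
P = 6,862.1260.
Convexity = Σ t(t+1)·PV / [P·(1+y)²] = 328,900.8728 / (6,862.1260 × 1.119364) = 42.81885.

42.819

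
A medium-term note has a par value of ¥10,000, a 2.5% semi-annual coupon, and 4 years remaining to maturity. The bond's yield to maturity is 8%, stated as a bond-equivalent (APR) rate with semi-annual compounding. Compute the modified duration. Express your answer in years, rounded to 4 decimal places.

Periodic yield y = 0.04. First find Macaulay duration:
  t   CF        PV=CF/(1+0.04)^t    t·PV
  1       125.00       120.1923       120.1923
  2       125.00       115.5695       231.1391
  3       125.00       111.1245       333.3736
  4       125.00       106.8505       427.4021
  5       125.00       102.7409       513.7044
  6       125.00        98.7893       592.7359
  7       125.00        94.9897       664.9281
  8    10,125.00     7,398.2383    59,185.9066
  Σ                  8,148.4952    62,069.3821
P = 8,148.4952; Macaulay duration = 62,069.3821 / 8,148.4952 = 7.61728 half-year periods = 3.80864 years.
Modified duration = D_Mac / (1 + y) = 3.80864 / 1.04 = 3.66215 years.

3.6622 years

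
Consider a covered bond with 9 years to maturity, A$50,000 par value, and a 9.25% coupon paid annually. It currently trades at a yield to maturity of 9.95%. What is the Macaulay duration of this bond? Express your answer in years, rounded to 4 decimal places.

Periodic yield y = 0.0995. Discount each cash flow and weight by its year:
  t   CF        PV=CF/(1+0.0995)^t    t·PV
  1     4,625.00     4,206.4575     4,206.4575
  2     4,625.00     3,825.7913     7,651.5825
  3     4,625.00     3,479.5737    10,438.7210
  4     4,625.00     3,164.6873    12,658.7491
  5     4,625.00     2,878.2968    14,391.4838
  6     4,625.00     2,617.8233    15,706.9400
  7     4,625.00     2,380.9216    16,666.4514
  8     4,625.00     2,165.4585    17,323.6681
  9    54,625.00    23,261.3195   209,351.8756
  Σ                 47,980.3294   308,395.9291
Price P = Σ PV = 47,980.3294.
Macaulay duration = Σ(t·PV) / P = 308,395.9291 / 47,980.3294 = 6.42755 years.

6.4275 years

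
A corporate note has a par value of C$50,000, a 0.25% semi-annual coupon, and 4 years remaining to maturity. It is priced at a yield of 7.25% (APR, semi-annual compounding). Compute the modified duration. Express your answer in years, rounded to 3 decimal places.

3.840 years

Periodic yield y = 0.03625. First find Macaulay duration:
  t   CF        PV=CF/(1+0.03625)^t    t·PV
  1        62.50        60.3136        60.3136
  2        62.50        58.2037       116.4075
  3        62.50        56.1677       168.5030
  4        62.50        54.2028       216.8113
  5        62.50        52.3067       261.5335
  6        62.50        50.4769       302.8615
  7        62.50        48.7111       340.9779
  8    50,062.50    37,652.7053   301,221.6423
  Σ                 38,033.0879   302,689.0505
P = 38,033.0879; Macaulay duration = 302,689.0505 / 38,033.0879 = 7.95857 half-year periods = 3.97929 years.
Modified duration = D_Mac / (1 + y) = 3.97929 / 1.03625 = 3.84008 years.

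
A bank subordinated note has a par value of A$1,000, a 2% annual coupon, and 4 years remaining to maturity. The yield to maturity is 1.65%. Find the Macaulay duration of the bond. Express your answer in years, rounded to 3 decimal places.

Periodic yield y = 0.0165. Discount each cash flow and weight by its year:
  t   CF        PV=CF/(1+0.0165)^t    t·PV
  1        20.00        19.6754        19.6754
  2        20.00        19.3560        38.7120
  3        20.00        19.0418        57.1254
  4     1,020.00       955.3679     3,821.4716
  Σ                  1,013.4410     3,936.9843
Price P = Σ PV = 1,013.4410.
Macaulay duration = Σ(t·PV) / P = 3,936.9843 / 1,013.4410 = 3.88477 years.

3.885 years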